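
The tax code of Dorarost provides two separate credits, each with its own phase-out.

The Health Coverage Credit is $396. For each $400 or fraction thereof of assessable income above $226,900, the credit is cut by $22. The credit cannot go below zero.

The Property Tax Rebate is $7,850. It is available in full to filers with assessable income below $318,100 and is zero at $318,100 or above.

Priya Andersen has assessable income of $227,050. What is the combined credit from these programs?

Health Coverage Credit: income exceeds $226,900 by $150, which is 1 full-or-partial $400 increment; reduction = 1 × $22 = $22, leaving $374.
Property Tax Rebate: $227,050 is below the $318,100 cutoff, so the full $7,850 applies.
Total: $374 + $7,850 = $8,224.

$8,224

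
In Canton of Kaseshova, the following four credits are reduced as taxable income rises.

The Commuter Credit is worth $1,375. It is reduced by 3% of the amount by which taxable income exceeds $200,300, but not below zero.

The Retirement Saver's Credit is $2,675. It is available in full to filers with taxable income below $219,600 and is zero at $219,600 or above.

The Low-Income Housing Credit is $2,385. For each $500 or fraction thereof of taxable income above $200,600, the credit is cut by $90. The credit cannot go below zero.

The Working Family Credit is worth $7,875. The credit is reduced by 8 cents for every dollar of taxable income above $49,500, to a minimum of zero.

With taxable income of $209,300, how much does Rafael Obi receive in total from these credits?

Commuter Credit: 3% of the $9,000 excess over $200,300 is $270; credit = $1,375 − $270 = $1,105.
Retirement Saver's Credit: $209,300 is below the $219,600 cutoff, so the full $2,675 applies.
Low-Income Housing Credit: income exceeds $200,600 by $8,700, which is 18 full-or-partial $500 increments; reduction = 18 × $90 = $1,620, leaving $765.
Working Family Credit: 8% of the $159,800 excess over $49,500 is $12,784 ≥ base, so the credit is $0.
Total: $1,105 + $2,675 + $765 + $0 = $4,545.

$4,545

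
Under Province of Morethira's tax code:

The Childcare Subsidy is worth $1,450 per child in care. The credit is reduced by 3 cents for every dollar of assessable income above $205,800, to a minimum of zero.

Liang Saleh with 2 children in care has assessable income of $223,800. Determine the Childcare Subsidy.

$2,360

Childcare Subsidy: base = 2 × $1,450 = $2,900. 3% of the $18,000 excess over $205,800 is $540; credit = $2,900 − $540 = $2,360.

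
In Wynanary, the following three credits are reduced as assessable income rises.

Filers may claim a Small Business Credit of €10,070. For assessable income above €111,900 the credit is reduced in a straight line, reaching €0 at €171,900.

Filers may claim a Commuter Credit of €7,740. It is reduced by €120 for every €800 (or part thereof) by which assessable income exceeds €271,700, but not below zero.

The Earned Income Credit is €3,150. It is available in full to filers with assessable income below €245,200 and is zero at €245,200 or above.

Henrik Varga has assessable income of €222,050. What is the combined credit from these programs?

€10,890

Small Business Credit: €222,050 is at or above €171,900, so the credit is €0.
Commuter Credit: €222,050 is at or below the €271,700 threshold, so the full €7,740 applies.
Earned Income Credit: €222,050 is below the €245,200 cutoff, so the full €3,150 applies.
Total: €0 + €7,740 + €3,150 = €10,890.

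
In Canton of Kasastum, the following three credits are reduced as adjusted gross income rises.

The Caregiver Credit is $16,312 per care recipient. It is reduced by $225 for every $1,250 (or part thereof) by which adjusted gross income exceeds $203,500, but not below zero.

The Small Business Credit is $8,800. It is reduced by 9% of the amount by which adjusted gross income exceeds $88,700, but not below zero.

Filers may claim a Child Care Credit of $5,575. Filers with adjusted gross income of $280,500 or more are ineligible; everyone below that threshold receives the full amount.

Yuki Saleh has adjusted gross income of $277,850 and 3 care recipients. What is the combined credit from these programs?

$41,011

Caregiver Credit: base = 3 × $16,312 = $48,936. income exceeds $203,500 by $74,350, which is 60 full-or-partial $1,250 increments; reduction = 60 × $225 = $13,500, leaving $35,436.
Small Business Credit: 9% of the $189,150 excess over $88,700 is $17,023.50 ≥ base, so the credit is $0.
Child Care Credit: $277,850 is below the $280,500 cutoff, so the full $5,575 applies.
Total: $35,436 + $0 + $5,575 = $41,011.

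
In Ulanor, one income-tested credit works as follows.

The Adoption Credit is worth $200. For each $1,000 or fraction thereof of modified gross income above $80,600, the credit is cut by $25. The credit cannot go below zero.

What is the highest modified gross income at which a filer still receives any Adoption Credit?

After 7 increments the reduction is 7 × $25 = $175, leaving $25; one more increment wipes it out. Increment 7 ends at excess 7 × $1,000 = $7,000, so the highest qualifying income is $80,600 + $7,000 = $87,600.

$87,600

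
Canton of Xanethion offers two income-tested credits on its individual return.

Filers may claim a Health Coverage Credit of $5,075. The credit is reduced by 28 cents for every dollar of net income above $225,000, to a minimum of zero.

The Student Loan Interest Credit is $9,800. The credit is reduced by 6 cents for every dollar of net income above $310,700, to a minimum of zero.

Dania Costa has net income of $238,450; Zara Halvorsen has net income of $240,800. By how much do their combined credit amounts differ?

$658

Dania ($238,450): Health Coverage Credit: 28% of the $13,450 excess over $225,000 is $3,766; credit = $5,075 − $3,766 = $1,309. Student Loan Interest Credit: $238,450 is at or below the $310,700 threshold, so the full $9,800 applies. total $1,309 + $9,800 = $11,109
Zara ($240,800): Health Coverage Credit: 28% of the $15,800 excess over $225,000 is $4,424; credit = $5,075 − $4,424 = $651. Student Loan Interest Credit: $240,800 is at or below the $310,700 threshold, so the full $9,800 applies. total $651 + $9,800 = $10,451
Difference: |$11,109 − $10,451| = $658.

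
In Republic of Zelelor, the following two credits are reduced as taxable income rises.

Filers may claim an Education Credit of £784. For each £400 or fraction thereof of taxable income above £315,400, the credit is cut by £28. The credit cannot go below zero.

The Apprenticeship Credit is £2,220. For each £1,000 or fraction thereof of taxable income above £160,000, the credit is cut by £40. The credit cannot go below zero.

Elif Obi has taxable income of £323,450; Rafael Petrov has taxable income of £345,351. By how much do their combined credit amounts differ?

Elif (£323,450): Education Credit: income exceeds £315,400 by £8,050, which is 21 full-or-partial £400 increments; reduction = 21 × £28 = £588, leaving £196. Apprenticeship Credit: income exceeds £160,000 by £163,450 → 164 increments × £40 = £6,560 ≥ base, so the credit is £0. total £196 + £0 = £196
Rafael (£345,351): Education Credit: income exceeds £315,400 by £29,951 → 75 increments × £28 = £2,100 ≥ base, so the credit is £0. Apprenticeship Credit: income exceeds £160,000 by £185,351 → 186 increments × £40 = £7,440 ≥ base, so the credit is £0. total £0 + £0 = £0
Difference: |£196 − £0| = £196.

£196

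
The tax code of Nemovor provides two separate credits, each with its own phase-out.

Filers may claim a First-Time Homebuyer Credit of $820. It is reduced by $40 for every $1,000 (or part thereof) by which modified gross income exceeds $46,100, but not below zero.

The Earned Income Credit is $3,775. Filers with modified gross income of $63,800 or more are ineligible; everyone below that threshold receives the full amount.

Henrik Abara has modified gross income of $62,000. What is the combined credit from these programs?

$3,955

First-Time Homebuyer Credit: income exceeds $46,100 by $15,900, which is 16 full-or-partial $1,000 increments; reduction = 16 × $40 = $640, leaving $180.
Earned Income Credit: $62,000 is below the $63,800 cutoff, so the full $3,775 applies.
Total: $180 + $3,775 = $3,955.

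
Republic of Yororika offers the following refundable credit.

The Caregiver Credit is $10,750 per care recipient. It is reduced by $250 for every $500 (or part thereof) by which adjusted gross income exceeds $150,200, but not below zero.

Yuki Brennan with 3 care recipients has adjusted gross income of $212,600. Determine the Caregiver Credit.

$1,000

Caregiver Credit: base = 3 × $10,750 = $32,250. income exceeds $150,200 by $62,400, which is 125 full-or-partial $500 increments; reduction = 125 × $250 = $31,250, leaving $1,000.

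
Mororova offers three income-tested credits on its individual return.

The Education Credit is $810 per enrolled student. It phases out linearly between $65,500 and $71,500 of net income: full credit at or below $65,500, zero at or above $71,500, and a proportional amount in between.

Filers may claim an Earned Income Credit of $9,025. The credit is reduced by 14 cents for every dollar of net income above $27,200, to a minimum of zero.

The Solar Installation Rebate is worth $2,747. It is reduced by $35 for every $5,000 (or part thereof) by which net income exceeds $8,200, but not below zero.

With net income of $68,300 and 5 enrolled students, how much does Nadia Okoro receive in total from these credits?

$7,723

Education Credit: base = 5 × $810 = $4,050. $68,300 is $2,800 into a $6,000 phase-out range, leaving 3,200/6,000 of the credit: $4,050 × 3,200/6,000 = $2,160.
Earned Income Credit: 14% of the $41,100 excess over $27,200 is $5,754; credit = $9,025 − $5,754 = $3,271.
Solar Installation Rebate: income exceeds $8,200 by $60,100, which is 13 full-or-partial $5,000 increments; reduction = 13 × $35 = $455, leaving $2,292.
Total: $2,160 + $3,271 + $2,292 = $7,723.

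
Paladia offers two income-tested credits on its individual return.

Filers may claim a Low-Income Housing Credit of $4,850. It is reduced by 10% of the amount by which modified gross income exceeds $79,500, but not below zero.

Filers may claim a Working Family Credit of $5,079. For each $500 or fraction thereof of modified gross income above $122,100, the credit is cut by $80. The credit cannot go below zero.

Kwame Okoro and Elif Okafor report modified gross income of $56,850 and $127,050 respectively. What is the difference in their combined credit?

Kwame ($56,850): Low-Income Housing Credit: $56,850 is at or below the $79,500 threshold, so the full $4,850 applies. Working Family Credit: $56,850 is at or below the $122,100 threshold, so the full $5,079 applies. total $4,850 + $5,079 = $9,929
Elif ($127,050): Low-Income Housing Credit: 10% of the $47,550 excess over $79,500 is $4,755; credit = $4,850 − $4,755 = $95. Working Family Credit: income exceeds $122,100 by $4,950, which is 10 full-or-partial $500 increments; reduction = 10 × $80 = $800, leaving $4,279. total $95 + $4,279 = $4,374
Difference: |$9,929 − $4,374| = $5,555.

$5,555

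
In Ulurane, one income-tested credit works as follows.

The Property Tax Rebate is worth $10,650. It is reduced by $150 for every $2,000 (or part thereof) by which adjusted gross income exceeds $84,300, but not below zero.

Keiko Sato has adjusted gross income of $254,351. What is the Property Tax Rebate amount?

Property Tax Rebate: income exceeds $84,300 by $170,051 → 86 increments × $150 = $12,900 ≥ base, so the credit is $0.

$0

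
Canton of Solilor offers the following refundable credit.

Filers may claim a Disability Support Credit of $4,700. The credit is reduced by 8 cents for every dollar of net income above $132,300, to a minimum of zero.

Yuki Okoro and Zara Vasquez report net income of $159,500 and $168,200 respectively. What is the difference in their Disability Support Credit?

$696

Yuki ($159,500): Disability Support Credit: 8% of the $27,200 excess over $132,300 is $2,176; credit = $4,700 − $2,176 = $2,524.
Zara ($168,200): Disability Support Credit: 8% of the $35,900 excess over $132,300 is $2,872; credit = $4,700 − $2,872 = $1,828.
Difference: |$2,524 − $1,828| = $696.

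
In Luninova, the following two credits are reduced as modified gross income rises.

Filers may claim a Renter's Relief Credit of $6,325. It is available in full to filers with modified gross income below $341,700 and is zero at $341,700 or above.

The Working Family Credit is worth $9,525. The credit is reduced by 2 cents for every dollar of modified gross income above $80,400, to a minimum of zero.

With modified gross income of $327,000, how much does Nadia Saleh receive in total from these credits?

Renter's Relief Credit: $327,000 is below the $341,700 cutoff, so the full $6,325 applies.
Working Family Credit: 2% of the $246,600 excess over $80,400 is $4,932; credit = $9,525 − $4,932 = $4,593.
Total: $6,325 + $4,593 = $10,918.

$10,918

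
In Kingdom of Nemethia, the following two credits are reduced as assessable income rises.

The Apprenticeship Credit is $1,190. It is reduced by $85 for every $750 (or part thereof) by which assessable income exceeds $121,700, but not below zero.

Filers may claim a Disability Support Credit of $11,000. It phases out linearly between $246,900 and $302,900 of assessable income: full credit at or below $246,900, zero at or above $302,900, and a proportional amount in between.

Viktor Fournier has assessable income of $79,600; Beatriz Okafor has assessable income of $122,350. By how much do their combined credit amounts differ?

$85

Viktor ($79,600): Apprenticeship Credit: $79,600 is at or below the $121,700 threshold, so the full $1,190 applies. Disability Support Credit: $79,600 is at or below the $246,900 threshold, so the full $11,000 applies. total $1,190 + $11,000 = $12,190
Beatriz ($122,350): Apprenticeship Credit: income exceeds $121,700 by $650, which is 1 full-or-partial $750 increment; reduction = 1 × $85 = $85, leaving $1,105. Disability Support Credit: $122,350 is at or below the $246,900 threshold, so the full $11,000 applies. total $1,105 + $11,000 = $12,105
Difference: |$12,190 − $12,105| = $85.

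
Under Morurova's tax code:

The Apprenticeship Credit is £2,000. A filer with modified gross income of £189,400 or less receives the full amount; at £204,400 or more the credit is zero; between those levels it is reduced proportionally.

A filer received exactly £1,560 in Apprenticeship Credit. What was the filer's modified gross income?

£1,560 is 1,560/2,000 of the full £2,000, so 440/2,000 of the £15,000 range has been used: income = £189,400 + £15,000 × 440/2,000 = £192,700.

£192,700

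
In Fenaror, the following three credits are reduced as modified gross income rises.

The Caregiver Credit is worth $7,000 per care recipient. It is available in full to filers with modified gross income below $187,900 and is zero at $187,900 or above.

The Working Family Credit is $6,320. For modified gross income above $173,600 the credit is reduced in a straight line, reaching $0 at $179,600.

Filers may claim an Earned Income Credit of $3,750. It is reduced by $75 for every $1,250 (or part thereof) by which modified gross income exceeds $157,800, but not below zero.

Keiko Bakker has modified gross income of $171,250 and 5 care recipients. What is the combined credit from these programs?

$44,245

Caregiver Credit: base = 5 × $7,000 = $35,000. $171,250 is below the $187,900 cutoff, so the full $35,000 applies.
Working Family Credit: $171,250 is at or below the $173,600 threshold, so the full $6,320 applies.
Earned Income Credit: income exceeds $157,800 by $13,450, which is 11 full-or-partial $1,250 increments; reduction = 11 × $75 = $825, leaving $2,925.
Total: $35,000 + $6,320 + $2,925 = $44,245.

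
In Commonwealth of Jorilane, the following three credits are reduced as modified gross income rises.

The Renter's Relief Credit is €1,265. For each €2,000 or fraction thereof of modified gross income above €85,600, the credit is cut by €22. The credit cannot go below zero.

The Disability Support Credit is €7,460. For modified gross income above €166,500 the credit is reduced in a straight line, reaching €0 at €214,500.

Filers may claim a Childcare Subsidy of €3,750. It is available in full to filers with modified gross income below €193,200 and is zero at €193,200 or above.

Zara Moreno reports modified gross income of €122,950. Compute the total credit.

Renter's Relief Credit: income exceeds €85,600 by €37,350, which is 19 full-or-partial €2,000 increments; reduction = 19 × €22 = €418, leaving €847.
Disability Support Credit: €122,950 is at or below the €166,500 threshold, so the full €7,460 applies.
Childcare Subsidy: €122,950 is below the €193,200 cutoff, so the full €3,750 applies.
Total: €847 + €7,460 + €3,750 = €12,057.

€12,057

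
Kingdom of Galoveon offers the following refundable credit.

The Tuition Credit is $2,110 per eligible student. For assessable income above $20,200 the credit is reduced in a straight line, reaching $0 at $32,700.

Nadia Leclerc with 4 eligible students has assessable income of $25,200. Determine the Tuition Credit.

Tuition Credit: base = 4 × $2,110 = $8,440. $25,200 is $5,000 into a $12,500 phase-out range, leaving 7,500/12,500 of the credit: $8,440 × 7,500/12,500 = $5,064.

$5,064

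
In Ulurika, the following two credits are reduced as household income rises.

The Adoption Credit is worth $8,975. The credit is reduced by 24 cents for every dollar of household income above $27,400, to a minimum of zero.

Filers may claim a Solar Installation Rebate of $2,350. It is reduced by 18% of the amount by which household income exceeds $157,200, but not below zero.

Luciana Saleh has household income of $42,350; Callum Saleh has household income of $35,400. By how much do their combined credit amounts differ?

$1,668

Luciana ($42,350): Adoption Credit: 24% of the $14,950 excess over $27,400 is $3,588; credit = $8,975 − $3,588 = $5,387. Solar Installation Rebate: $42,350 is at or below the $157,200 threshold, so the full $2,350 applies. total $5,387 + $2,350 = $7,737
Callum ($35,400): Adoption Credit: 24% of the $8,000 excess over $27,400 is $1,920; credit = $8,975 − $1,920 = $7,055. Solar Installation Rebate: $35,400 is at or below the $157,200 threshold, so the full $2,350 applies. total $7,055 + $2,350 = $9,405
Difference: |$7,737 − $9,405| = $1,668.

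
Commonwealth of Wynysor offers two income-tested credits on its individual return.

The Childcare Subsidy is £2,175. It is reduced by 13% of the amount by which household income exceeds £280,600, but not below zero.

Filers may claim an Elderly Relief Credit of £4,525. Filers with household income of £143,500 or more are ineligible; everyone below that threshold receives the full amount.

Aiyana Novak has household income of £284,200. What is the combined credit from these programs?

Childcare Subsidy: 13% of the £3,600 excess over £280,600 is £468; credit = £2,175 − £468 = £1,707.
Elderly Relief Credit: £284,200 meets or exceeds the £143,500 cutoff, so the credit is £0.
Total: £1,707 + £0 = £1,707.

£1,707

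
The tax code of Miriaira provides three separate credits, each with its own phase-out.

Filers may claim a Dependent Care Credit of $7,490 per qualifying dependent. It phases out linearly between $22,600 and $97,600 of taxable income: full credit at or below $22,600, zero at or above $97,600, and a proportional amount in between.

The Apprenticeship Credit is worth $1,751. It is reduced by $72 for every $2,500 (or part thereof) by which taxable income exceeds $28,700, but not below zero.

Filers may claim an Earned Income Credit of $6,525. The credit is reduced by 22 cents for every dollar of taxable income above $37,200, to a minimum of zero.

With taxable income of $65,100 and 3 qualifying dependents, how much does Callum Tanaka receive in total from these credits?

Dependent Care Credit: base = 3 × $7,490 = $22,470. $65,100 is $42,500 into a $75,000 phase-out range, leaving 32,500/75,000 of the credit: $22,470 × 32,500/75,000 = $9,737.
Apprenticeship Credit: income exceeds $28,700 by $36,400, which is 15 full-or-partial $2,500 increments; reduction = 15 × $72 = $1,080, leaving $671.
Earned Income Credit: 22% of the $27,900 excess over $37,200 is $6,138; credit = $6,525 − $6,138 = $387.
Total: $9,737 + $671 + $387 = $10,795.

$10,795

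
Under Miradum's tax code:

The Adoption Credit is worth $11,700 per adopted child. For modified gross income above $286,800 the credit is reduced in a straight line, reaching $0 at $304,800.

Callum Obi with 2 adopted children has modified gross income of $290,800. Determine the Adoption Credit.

$18,200

Adoption Credit: base = 2 × $11,700 = $23,400. $290,800 is $4,000 into a $18,000 phase-out range, leaving 14,000/18,000 of the credit: $23,400 × 14,000/18,000 = $18,200.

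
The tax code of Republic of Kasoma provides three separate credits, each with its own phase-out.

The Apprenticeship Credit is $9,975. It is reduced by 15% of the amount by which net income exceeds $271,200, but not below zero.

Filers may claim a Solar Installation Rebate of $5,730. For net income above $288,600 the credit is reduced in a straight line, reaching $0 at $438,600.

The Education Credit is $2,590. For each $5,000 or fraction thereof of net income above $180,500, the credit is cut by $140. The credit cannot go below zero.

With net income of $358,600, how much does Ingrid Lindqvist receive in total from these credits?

Apprenticeship Credit: 15% of the $87,400 excess over $271,200 is $13,110 ≥ base, so the credit is $0.
Solar Installation Rebate: $358,600 is $70,000 into a $150,000 phase-out range, leaving 80,000/150,000 of the credit: $5,730 × 80,000/150,000 = $3,056.
Education Credit: income exceeds $180,500 by $178,100 → 36 increments × $140 = $5,040 ≥ base, so the credit is $0.
Total: $0 + $3,056 + $0 = $3,056.

$3,056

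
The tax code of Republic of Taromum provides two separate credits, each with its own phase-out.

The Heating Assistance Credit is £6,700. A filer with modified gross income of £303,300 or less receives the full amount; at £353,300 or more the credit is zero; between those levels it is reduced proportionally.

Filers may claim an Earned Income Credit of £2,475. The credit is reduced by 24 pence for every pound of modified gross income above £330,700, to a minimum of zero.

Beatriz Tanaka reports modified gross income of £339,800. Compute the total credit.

Heating Assistance Credit: £339,800 is £36,500 into a £50,000 phase-out range, leaving 13,500/50,000 of the credit: £6,700 × 13,500/50,000 = £1,809.
Earned Income Credit: 24% of the £9,100 excess over £330,700 is £2,184; credit = £2,475 − £2,184 = £291.
Total: £1,809 + £291 = £2,100.

£2,100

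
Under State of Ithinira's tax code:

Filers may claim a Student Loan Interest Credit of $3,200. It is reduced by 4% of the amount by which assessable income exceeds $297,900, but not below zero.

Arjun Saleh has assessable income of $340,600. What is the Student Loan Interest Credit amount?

Student Loan Interest Credit: 4% of the $42,700 excess over $297,900 is $1,708; credit = $3,200 − $1,708 = $1,492.

$1,492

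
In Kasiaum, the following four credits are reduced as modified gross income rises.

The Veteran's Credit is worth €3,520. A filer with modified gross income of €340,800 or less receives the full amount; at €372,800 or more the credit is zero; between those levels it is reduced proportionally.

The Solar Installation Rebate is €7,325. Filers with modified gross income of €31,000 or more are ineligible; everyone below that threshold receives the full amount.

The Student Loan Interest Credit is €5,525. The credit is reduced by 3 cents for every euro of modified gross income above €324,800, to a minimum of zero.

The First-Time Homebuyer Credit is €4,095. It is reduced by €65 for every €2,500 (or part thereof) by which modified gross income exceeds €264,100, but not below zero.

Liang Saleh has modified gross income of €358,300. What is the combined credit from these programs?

Veteran's Credit: €358,300 is €17,500 into a €32,000 phase-out range, leaving 14,500/32,000 of the credit: €3,520 × 14,500/32,000 = €1,595.
Solar Installation Rebate: €358,300 meets or exceeds the €31,000 cutoff, so the credit is €0.
Student Loan Interest Credit: 3% of the €33,500 excess over €324,800 is €1,005; credit = €5,525 − €1,005 = €4,520.
First-Time Homebuyer Credit: income exceeds €264,100 by €94,200, which is 38 full-or-partial €2,500 increments; reduction = 38 × €65 = €2,470, leaving €1,625.
Total: €1,595 + €0 + €4,520 + €1,625 = €7,740.

€7,740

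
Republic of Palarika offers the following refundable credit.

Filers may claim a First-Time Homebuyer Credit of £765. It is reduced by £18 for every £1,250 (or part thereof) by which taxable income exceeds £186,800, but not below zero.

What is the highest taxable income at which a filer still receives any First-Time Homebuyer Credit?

£239,300

After 42 increments the reduction is 42 × £18 = £756, leaving £9; one more increment wipes it out. Increment 42 ends at excess 42 × £1,250 = £52,500, so the highest qualifying income is £186,800 + £52,500 = £239,300.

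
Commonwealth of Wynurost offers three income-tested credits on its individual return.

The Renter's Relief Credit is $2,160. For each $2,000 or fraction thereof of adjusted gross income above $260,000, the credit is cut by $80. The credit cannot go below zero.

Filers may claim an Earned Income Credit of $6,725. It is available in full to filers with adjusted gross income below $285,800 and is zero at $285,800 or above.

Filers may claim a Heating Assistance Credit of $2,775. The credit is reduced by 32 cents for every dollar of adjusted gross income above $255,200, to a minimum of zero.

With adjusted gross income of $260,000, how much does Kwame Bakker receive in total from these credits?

Renter's Relief Credit: $260,000 is at or below the $260,000 threshold, so the full $2,160 applies.
Earned Income Credit: $260,000 is below the $285,800 cutoff, so the full $6,725 applies.
Heating Assistance Credit: 32% of the $4,800 excess over $255,200 is $1,536; credit = $2,775 − $1,536 = $1,239.
Total: $2,160 + $6,725 + $1,239 = $10,124.

$10,124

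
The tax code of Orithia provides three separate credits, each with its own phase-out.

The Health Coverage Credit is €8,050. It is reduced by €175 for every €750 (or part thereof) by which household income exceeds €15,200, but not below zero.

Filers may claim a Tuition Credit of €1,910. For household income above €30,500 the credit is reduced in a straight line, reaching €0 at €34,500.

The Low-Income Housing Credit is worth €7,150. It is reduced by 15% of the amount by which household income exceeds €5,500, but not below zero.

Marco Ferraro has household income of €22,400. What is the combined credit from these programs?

Health Coverage Credit: income exceeds €15,200 by €7,200, which is 10 full-or-partial €750 increments; reduction = 10 × €175 = €1,750, leaving €6,300.
Tuition Credit: €22,400 is at or below the €30,500 threshold, so the full €1,910 applies.
Low-Income Housing Credit: 15% of the €16,900 excess over €5,500 is €2,535; credit = €7,150 − €2,535 = €4,615.
Total: €6,300 + €1,910 + €4,615 = €12,825.

€12,825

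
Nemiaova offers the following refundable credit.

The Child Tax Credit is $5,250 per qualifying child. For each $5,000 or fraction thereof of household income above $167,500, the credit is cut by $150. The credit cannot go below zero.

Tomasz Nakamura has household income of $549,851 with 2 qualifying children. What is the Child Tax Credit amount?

$0

Child Tax Credit: base = 2 × $5,250 = $10,500. income exceeds $167,500 by $382,351 → 77 increments × $150 = $11,550 ≥ base, so the credit is $0.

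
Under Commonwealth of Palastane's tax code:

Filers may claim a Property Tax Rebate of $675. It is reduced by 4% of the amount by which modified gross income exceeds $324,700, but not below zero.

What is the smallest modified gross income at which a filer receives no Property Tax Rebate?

The credit falls by 4% of each dollar above $324,700, so it reaches zero when the excess is $675 / 4% = $16,875: income = $324,700 + $16,875 = $341,575.

$341,575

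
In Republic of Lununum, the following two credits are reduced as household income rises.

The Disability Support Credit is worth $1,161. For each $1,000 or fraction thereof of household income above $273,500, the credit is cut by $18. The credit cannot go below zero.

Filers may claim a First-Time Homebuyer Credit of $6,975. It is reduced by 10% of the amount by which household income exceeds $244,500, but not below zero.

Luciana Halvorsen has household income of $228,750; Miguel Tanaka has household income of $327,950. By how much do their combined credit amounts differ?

$7,965

Luciana ($228,750): Disability Support Credit: $228,750 is at or below the $273,500 threshold, so the full $1,161 applies. First-Time Homebuyer Credit: $228,750 is at or below the $244,500 threshold, so the full $6,975 applies. total $1,161 + $6,975 = $8,136
Miguel ($327,950): Disability Support Credit: income exceeds $273,500 by $54,450, which is 55 full-or-partial $1,000 increments; reduction = 55 × $18 = $990, leaving $171. First-Time Homebuyer Credit: 10% of the $83,450 excess over $244,500 is $8,345 ≥ base, so the credit is $0. total $171 + $0 = $171
Difference: |$8,136 − $171| = $7,965.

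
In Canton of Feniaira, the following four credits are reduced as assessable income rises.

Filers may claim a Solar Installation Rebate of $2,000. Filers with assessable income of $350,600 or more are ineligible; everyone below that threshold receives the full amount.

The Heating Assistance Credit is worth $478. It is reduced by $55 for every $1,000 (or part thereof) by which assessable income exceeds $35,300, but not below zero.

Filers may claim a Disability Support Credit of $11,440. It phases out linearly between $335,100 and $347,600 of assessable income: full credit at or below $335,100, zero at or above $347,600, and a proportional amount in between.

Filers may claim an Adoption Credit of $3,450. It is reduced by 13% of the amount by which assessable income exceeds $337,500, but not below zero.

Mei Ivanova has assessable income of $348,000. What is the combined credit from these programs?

$4,085

Solar Installation Rebate: $348,000 is below the $350,600 cutoff, so the full $2,000 applies.
Heating Assistance Credit: income exceeds $35,300 by $312,700 → 313 increments × $55 = $17,215 ≥ base, so the credit is $0.
Disability Support Credit: $348,000 is at or above $347,600, so the credit is $0.
Adoption Credit: 13% of the $10,500 excess over $337,500 is $1,365; credit = $3,450 − $1,365 = $2,085.
Total: $2,000 + $0 + $0 + $2,085 = $4,085.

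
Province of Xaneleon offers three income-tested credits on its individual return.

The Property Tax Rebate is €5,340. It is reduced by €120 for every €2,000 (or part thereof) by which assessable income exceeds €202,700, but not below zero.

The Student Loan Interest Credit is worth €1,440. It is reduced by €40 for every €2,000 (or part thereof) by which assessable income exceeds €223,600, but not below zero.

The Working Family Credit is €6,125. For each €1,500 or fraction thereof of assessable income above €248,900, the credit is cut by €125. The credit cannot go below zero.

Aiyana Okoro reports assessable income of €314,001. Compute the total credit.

€625

Property Tax Rebate: income exceeds €202,700 by €111,301 → 56 increments × €120 = €6,720 ≥ base, so the credit is €0.
Student Loan Interest Credit: income exceeds €223,600 by €90,401 → 46 increments × €40 = €1,840 ≥ base, so the credit is €0.
Working Family Credit: income exceeds €248,900 by €65,101, which is 44 full-or-partial €1,500 increments; reduction = 44 × €125 = €5,500, leaving €625.
Total: €0 + €0 + €625 = €625.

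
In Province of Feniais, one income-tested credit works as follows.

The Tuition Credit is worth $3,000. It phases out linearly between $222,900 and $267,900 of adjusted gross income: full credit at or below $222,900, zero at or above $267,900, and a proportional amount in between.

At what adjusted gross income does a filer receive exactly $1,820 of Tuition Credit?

$240,600

$1,820 is 1,820/3,000 of the full $3,000, so 1,180/3,000 of the $45,000 range has been used: income = $222,900 + $45,000 × 1,180/3,000 = $240,600.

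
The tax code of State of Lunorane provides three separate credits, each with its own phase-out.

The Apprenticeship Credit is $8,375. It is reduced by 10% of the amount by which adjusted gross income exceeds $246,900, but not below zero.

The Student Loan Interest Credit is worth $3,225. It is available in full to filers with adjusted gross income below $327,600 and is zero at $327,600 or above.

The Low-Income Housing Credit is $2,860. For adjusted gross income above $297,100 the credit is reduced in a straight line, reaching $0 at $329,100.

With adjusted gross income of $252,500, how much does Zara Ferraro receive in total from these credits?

Apprenticeship Credit: 10% of the $5,600 excess over $246,900 is $560; credit = $8,375 − $560 = $7,815.
Student Loan Interest Credit: $252,500 is below the $327,600 cutoff, so the full $3,225 applies.
Low-Income Housing Credit: $252,500 is at or below the $297,100 threshold, so the full $2,860 applies.
Total: $7,815 + $3,225 + $2,860 = $13,900.

$13,900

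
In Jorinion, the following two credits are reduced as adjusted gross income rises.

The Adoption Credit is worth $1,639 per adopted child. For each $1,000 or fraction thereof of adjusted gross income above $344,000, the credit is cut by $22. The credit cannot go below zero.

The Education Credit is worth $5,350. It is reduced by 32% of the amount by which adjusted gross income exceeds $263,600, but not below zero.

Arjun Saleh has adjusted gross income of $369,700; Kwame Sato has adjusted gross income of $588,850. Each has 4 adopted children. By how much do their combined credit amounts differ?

$4,818

Arjun ($369,700): Adoption Credit: base = 4 × $1,639 = $6,556. income exceeds $344,000 by $25,700, which is 26 full-or-partial $1,000 increments; reduction = 26 × $22 = $572, leaving $5,984. Education Credit: 32% of the $106,100 excess over $263,600 is $33,952 ≥ base, so the credit is $0. total $5,984 + $0 = $5,984
Kwame ($588,850): Adoption Credit: base = 4 × $1,639 = $6,556. income exceeds $344,000 by $244,850, which is 245 full-or-partial $1,000 increments; reduction = 245 × $22 = $5,390, leaving $1,166. Education Credit: 32% of the $325,250 excess over $263,600 is $104,080 ≥ base, so the credit is $0. total $1,166 + $0 = $1,166
Difference: |$5,984 − $1,166| = $4,818.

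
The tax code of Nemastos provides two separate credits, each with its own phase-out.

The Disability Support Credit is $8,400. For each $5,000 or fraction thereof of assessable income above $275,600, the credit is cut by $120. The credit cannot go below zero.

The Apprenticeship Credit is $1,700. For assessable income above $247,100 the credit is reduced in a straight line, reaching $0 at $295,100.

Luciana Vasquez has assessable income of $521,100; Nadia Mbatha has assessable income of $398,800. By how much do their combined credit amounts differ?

Luciana ($521,100): Disability Support Credit: income exceeds $275,600 by $245,500, which is 50 full-or-partial $5,000 increments; reduction = 50 × $120 = $6,000, leaving $2,400. Apprenticeship Credit: $521,100 is at or above $295,100, so the credit is $0. total $2,400 + $0 = $2,400
Nadia ($398,800): Disability Support Credit: income exceeds $275,600 by $123,200, which is 25 full-or-partial $5,000 increments; reduction = 25 × $120 = $3,000, leaving $5,400. Apprenticeship Credit: $398,800 is at or above $295,100, so the credit is $0. total $5,400 + $0 = $5,400
Difference: |$2,400 − $5,400| = $3,000.

$3,000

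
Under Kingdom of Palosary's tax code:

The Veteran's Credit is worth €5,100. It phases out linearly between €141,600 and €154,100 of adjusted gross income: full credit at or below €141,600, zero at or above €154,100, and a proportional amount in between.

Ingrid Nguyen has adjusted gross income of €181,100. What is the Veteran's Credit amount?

Veteran's Credit: €181,100 is at or above €154,100, so the credit is €0.

€0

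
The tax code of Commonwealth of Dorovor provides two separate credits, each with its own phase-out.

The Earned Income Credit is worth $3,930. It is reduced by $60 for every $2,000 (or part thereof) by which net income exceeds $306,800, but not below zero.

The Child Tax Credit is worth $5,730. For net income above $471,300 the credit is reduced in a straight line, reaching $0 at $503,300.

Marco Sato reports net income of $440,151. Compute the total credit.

Earned Income Credit: income exceeds $306,800 by $133,351 → 67 increments × $60 = $4,020 ≥ base, so the credit is $0.
Child Tax Credit: $440,151 is at or below the $471,300 threshold, so the full $5,730 applies.
Total: $0 + $5,730 = $5,730.

$5,730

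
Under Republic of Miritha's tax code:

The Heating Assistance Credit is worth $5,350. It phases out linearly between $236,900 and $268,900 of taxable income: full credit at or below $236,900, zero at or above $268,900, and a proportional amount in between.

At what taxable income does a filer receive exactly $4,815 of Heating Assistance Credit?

$240,100

$4,815 is 4,815/5,350 of the full $5,350, so 535/5,350 of the $32,000 range has been used: income = $236,900 + $32,000 × 535/5,350 = $240,100.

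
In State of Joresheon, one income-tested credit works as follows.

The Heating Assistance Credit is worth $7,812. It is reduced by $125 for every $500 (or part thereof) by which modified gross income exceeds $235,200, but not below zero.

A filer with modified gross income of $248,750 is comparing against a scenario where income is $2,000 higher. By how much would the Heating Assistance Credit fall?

At $248,750 — income exceeds $235,200 by $13,550, which is 28 full-or-partial $500 increments; reduction = 28 × $125 = $3,500, leaving $4,312.
At $250,750 — income exceeds $235,200 by $15,550, which is 32 full-or-partial $500 increments; reduction = 32 × $125 = $4,000, leaving $3,812.
Lost: $4,312 − $3,812 = $500.

$500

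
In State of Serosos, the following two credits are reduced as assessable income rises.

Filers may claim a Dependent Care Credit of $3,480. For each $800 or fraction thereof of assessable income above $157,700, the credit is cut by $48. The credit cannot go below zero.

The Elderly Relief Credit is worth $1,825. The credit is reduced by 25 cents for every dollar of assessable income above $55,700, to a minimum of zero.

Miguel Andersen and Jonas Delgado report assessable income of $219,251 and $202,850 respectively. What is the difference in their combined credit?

$744

Miguel ($219,251): Dependent Care Credit: income exceeds $157,700 by $61,551 → 77 increments × $48 = $3,696 ≥ base, so the credit is $0. Elderly Relief Credit: 25% of the $163,551 excess over $55,700 is $40,887.75 ≥ base, so the credit is $0. total $0 + $0 = $0
Jonas ($202,850): Dependent Care Credit: income exceeds $157,700 by $45,150, which is 57 full-or-partial $800 increments; reduction = 57 × $48 = $2,736, leaving $744. Elderly Relief Credit: 25% of the $147,150 excess over $55,700 is $36,787.50 ≥ base, so the credit is $0. total $744 + $0 = $744
Difference: |$0 − $744| = $744.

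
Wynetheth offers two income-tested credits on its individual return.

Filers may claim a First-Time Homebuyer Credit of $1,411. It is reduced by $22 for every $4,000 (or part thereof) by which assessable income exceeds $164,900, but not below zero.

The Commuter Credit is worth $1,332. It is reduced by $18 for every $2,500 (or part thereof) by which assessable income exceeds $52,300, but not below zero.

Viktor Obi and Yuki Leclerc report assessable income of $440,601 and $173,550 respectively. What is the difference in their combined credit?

Viktor ($440,601): First-Time Homebuyer Credit: income exceeds $164,900 by $275,701 → 69 increments × $22 = $1,518 ≥ base, so the credit is $0. Commuter Credit: income exceeds $52,300 by $388,301 → 156 increments × $18 = $2,808 ≥ base, so the credit is $0. total $0 + $0 = $0
Yuki ($173,550): First-Time Homebuyer Credit: income exceeds $164,900 by $8,650, which is 3 full-or-partial $4,000 increments; reduction = 3 × $22 = $66, leaving $1,345. Commuter Credit: income exceeds $52,300 by $121,250, which is 49 full-or-partial $2,500 increments; reduction = 49 × $18 = $882, leaving $450. total $1,345 + $450 = $1,795
Difference: |$0 − $1,795| = $1,795.

$1,795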